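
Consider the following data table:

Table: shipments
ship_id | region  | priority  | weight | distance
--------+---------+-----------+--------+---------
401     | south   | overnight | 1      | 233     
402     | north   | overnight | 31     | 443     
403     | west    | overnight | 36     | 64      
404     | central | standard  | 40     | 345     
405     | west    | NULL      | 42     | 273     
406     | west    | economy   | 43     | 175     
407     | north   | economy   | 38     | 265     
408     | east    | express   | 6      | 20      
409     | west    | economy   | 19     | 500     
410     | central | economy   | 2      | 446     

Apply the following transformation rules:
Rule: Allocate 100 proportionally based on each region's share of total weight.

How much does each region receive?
central: 16.28, east: 2.33, north: 26.74, south: 0.39, west: 54.26

Step 1: Calculate total weight = 258
Step 2: Calculate each region's proportion:
  central: 42/258 = 16.28% → 16.28
  east: 6/258 = 2.33% → 2.33
  north: 69/258 = 26.74% → 26.74
  south: 1/258 = 0.39% → 0.39
  west: 140/258 = 54.26% → 54.26
Step 3: Verify: sum of allocations ≈ 100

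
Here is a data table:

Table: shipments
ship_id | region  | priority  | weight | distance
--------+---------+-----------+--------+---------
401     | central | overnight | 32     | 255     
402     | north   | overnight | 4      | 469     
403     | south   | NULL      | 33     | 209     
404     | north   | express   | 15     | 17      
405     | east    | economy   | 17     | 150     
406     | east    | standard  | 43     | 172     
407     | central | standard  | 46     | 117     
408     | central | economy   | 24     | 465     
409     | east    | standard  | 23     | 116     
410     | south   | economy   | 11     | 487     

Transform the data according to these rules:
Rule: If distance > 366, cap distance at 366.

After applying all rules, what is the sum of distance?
2134

Step 1: 3 records have distance > 366
Step 2: These records originally summed to 1421
Step 3: After capping: 3 × 366 = 1098
Step 4: Unaffected records sum: 1036
Step 5: Final sum = 1098 + 1036 = 2134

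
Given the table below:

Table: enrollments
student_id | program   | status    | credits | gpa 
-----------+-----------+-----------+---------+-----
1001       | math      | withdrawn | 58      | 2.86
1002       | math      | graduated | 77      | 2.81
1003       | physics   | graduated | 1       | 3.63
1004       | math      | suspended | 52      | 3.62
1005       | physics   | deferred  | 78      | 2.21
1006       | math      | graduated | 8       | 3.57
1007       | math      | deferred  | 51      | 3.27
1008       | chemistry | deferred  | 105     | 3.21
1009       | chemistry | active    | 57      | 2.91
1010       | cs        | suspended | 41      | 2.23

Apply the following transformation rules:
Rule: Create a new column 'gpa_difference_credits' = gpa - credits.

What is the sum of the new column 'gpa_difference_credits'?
-497.68

Step 1: For each record, compute gpa - credits
Example calculations:
  2.86 - 58 = -55.14
  2.81 - 77 = -74.19
  3.63 - 1 = 2.63
  ...
Step 2: Sum all derived values
Step 3: Total = -497.68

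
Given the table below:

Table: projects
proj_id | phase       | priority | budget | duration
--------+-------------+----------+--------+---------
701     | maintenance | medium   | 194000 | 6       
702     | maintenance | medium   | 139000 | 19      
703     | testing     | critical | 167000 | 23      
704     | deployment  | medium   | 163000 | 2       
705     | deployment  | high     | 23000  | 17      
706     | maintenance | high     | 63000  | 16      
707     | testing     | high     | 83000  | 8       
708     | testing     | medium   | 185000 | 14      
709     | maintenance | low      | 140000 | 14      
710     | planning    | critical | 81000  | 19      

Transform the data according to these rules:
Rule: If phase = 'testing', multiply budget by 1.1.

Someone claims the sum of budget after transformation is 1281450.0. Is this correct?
No, the correct result is 1281500.0.

Step 1: Calculate the correct sum after transformation
Step 2: Apply multiplier 1.1 to records where phase = 'testing'
Step 3: Correct result = 1281500.0
Step 4: Claimed result = 1281450.0
Step 5: 1281500.0 ≠ 1281450.0
Conclusion: The claimed result is incorrect. The correct answer is 1281500.0.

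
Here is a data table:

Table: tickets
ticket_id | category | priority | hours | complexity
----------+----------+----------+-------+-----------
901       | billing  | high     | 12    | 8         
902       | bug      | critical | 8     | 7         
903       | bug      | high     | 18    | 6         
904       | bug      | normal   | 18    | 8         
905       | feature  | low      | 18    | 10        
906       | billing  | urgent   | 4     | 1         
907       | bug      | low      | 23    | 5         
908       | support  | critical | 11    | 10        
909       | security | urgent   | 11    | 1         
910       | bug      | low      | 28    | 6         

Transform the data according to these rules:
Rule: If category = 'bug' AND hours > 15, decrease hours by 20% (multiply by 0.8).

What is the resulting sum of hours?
133.6

Step 1: Find records where category = 'bug' AND hours > 15
Step 2: 4 records match, summing to 87
Step 3: After multiplier: 87 × 0.8 = 69.6
Step 4: Unaffected records sum: 64
Step 5: Final sum = 69.6 + 64 = 133.6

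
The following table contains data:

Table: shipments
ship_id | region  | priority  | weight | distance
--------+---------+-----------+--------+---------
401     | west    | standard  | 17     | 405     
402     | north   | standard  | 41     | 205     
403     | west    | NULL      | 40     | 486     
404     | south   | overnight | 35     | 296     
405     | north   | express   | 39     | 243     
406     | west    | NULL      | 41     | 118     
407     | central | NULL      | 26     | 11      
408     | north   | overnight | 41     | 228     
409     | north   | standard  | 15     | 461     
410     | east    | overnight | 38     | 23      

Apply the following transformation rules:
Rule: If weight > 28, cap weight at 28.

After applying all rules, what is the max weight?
28

Step 1: Original maximum weight = 41
Step 2: Apply cap at 28
Step 3: 7 records had weight > 28 and were capped
Step 4: Maximum after transformation = 28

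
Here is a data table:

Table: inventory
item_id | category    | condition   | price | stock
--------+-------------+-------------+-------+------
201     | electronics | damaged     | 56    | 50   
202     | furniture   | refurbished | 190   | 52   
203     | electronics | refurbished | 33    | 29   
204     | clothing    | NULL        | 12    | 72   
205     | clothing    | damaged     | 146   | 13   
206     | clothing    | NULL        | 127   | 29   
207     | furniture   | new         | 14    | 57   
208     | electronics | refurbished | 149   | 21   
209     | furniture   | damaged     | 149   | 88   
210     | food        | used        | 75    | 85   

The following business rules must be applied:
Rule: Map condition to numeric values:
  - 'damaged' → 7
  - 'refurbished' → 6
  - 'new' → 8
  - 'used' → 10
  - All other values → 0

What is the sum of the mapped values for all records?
57

Step 1: Apply mapping to each record
Step 2: Count by status:
  'damaged': 3 records × 7 = 21
  'refurbished': 3 records × 6 = 18
  'new': 1 records × 8 = 8
  'used': 1 records × 10 = 10
Step 3: Sum all mapped values = 57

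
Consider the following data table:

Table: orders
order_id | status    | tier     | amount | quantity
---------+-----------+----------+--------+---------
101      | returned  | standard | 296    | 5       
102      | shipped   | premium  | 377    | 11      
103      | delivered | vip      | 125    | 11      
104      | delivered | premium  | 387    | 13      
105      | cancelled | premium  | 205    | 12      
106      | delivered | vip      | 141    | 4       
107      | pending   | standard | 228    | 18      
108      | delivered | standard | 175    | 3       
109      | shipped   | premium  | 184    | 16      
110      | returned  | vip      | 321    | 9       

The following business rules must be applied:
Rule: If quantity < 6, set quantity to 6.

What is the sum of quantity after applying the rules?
108

Step 1: 3 records have quantity < 6
Step 2: These records originally summed to 12
Step 3: After setting to minimum: 3 × 6 = 18
Step 4: Unaffected records sum: 90
Step 5: Final sum = 18 + 90 = 108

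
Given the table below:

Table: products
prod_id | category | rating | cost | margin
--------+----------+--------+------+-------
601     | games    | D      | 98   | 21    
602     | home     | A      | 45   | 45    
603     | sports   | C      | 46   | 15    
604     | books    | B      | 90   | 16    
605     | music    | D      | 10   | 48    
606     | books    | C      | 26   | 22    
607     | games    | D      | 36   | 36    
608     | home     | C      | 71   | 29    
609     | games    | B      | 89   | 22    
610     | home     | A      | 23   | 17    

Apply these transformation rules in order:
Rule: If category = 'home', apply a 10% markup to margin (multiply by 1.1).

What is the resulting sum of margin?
280.1

Step 1: Records with category = 'home' have total margin = 91
Step 2: Apply multiplier: 91 × 1.1 = 100.1
Step 3: Other records total: 180
Step 4: Final sum = 100.1 + 180 = 280.1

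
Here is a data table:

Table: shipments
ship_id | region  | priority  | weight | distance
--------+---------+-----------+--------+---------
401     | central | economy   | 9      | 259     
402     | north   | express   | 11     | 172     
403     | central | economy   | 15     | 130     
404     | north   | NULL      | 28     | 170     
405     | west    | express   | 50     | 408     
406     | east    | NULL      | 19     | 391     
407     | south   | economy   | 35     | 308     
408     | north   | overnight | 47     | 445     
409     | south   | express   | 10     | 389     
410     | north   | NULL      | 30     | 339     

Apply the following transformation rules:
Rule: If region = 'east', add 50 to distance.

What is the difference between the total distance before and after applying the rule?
50

Step 1: Original sum of distance = 3011
Step 2: 1 records have region = 'east'
Step 3: Each affected record changes by 50
Step 4: Total change = 1 × 50 = 50
Step 5: New sum = 3011 + 50 = 3061
Step 6: Difference = |3061 - 3011| = 50
        (Sum increased by 50)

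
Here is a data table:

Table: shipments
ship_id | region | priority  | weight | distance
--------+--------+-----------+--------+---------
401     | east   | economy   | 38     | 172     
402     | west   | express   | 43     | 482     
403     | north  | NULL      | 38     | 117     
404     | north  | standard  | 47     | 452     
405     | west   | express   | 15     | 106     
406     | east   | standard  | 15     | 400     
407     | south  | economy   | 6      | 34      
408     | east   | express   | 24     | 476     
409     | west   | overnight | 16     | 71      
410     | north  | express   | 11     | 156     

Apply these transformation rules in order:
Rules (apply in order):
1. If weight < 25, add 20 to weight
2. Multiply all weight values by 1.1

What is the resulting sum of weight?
410.3

Step 1: Apply Rule 1 - Add 20 to records with weight < 25
  - 6 records affected: 87 + (6 × 20) = 207
  - Unaffected records: 166
  - Sum after Rule 1: 373
Step 2: Apply Rule 2 - Multiply all by 1.1
  - 373 × 1.1 = 410.3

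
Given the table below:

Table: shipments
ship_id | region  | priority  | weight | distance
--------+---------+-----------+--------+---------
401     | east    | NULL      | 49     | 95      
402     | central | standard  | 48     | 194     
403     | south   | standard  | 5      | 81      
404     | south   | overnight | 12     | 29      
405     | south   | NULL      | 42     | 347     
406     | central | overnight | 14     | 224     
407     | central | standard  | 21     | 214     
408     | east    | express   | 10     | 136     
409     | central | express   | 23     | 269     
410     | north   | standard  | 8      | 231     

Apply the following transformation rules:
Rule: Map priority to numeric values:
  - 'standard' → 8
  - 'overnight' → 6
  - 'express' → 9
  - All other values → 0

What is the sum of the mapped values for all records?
62

Step 1: Apply mapping to each record
Step 2: Count by status:
  'standard': 4 records × 8 = 32
  'overnight': 2 records × 6 = 12
  'express': 2 records × 9 = 18
Step 3: Sum all mapped values = 62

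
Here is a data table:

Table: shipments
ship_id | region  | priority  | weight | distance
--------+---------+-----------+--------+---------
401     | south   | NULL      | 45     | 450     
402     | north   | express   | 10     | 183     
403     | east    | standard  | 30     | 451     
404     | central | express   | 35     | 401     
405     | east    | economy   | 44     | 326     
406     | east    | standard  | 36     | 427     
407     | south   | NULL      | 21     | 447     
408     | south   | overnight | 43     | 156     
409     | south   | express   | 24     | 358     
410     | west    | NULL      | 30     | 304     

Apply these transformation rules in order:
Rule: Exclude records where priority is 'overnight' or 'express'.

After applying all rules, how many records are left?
6

Step 1: Count records to exclude
  - 1 (overnight) + 3 (express) = 4 records
Step 2: Total records: 10
Step 3: Remaining = 10 - 4 = 6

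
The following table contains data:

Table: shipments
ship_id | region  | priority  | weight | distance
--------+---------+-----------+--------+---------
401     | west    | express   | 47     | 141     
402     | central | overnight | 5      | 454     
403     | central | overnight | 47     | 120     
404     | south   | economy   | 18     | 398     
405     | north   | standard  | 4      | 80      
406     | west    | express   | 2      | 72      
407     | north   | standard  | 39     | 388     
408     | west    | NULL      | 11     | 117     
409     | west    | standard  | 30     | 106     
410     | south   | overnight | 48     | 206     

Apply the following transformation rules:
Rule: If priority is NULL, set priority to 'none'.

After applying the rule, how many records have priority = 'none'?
1

Step 1: Count records where priority IS NULL
Step 2: Found 1 records with NULL priority
Step 3: These records will have priority set to 'none'
Step 4: Records already having priority = 'none': 0
Step 5: Answer: 1 + 0 = 1 records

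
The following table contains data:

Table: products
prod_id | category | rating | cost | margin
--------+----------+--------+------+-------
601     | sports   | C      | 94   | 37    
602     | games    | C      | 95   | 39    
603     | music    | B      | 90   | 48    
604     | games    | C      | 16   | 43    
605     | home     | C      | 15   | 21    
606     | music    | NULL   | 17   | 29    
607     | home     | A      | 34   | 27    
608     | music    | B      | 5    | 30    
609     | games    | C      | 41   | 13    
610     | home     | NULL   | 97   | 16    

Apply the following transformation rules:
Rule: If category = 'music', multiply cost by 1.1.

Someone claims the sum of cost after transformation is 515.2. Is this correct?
Yes, the result is correct.

Step 1: Calculate the correct sum after transformation
Step 2: Apply multiplier 1.1 to records where category = 'music'
Step 3: Correct result = 515.2
Step 4: Claimed result = 515.2
Step 5: 515.2 = 515.2 ✓
Conclusion: The claimed result is correct.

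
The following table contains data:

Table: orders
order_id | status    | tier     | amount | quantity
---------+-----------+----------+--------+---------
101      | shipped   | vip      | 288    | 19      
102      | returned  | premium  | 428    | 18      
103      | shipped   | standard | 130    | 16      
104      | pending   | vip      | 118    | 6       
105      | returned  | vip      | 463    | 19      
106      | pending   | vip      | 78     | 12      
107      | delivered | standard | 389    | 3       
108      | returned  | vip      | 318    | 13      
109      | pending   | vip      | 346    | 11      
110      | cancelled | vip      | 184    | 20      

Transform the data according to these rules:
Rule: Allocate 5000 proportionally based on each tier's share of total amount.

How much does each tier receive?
premium: 780.45, standard: 946.39, vip: 3273.16

Step 1: Calculate total amount = 2742
Step 2: Calculate each tier's proportion:
  premium: 428/2742 = 15.61% → 780.45
  standard: 519/2742 = 18.93% → 946.39
  vip: 1795/2742 = 65.46% → 3273.16
Step 3: Verify: sum of allocations ≈ 5000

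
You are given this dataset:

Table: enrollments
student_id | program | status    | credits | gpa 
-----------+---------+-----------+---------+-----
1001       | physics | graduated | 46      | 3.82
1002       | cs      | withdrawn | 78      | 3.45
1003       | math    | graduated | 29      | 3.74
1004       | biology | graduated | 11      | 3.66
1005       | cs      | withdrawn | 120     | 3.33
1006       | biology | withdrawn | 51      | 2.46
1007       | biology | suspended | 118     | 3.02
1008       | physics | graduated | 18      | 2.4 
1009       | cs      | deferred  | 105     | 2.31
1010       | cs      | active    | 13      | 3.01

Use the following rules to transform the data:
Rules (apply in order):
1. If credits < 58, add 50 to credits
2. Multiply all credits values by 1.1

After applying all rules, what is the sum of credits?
977.9

Step 1: Apply Rule 1 - Add 50 to records with credits < 58
  - 6 records affected: 168 + (6 × 50) = 468
  - Unaffected records: 421
  - Sum after Rule 1: 889
Step 2: Apply Rule 2 - Multiply all by 1.1
  - 889 × 1.1 = 977.9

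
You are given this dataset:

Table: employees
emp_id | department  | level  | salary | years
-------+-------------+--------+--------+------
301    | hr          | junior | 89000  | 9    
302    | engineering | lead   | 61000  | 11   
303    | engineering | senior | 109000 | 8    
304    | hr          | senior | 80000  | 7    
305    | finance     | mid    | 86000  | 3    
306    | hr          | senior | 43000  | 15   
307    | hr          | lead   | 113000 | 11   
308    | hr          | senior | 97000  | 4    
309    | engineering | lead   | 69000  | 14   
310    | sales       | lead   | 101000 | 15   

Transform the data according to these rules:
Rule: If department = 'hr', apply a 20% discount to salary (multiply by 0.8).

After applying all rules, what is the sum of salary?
763600.0

Step 1: Records with department = 'hr' have total salary = 422000
Step 2: Apply multiplier: 422000 × 0.8 = 337600.0
Step 3: Other records total: 426000
Step 4: Final sum = 337600.0 + 426000 = 763600.0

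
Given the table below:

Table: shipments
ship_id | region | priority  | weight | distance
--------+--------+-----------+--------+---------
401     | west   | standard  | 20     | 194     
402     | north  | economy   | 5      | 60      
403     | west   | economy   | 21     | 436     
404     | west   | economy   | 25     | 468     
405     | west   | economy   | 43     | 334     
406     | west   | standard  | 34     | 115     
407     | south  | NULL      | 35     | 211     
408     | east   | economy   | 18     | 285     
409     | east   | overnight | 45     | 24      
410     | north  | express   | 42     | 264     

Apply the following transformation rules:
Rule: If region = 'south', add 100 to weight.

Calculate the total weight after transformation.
388

Step 1: Count records where region = 'south': 1
Step 2: Total bonus added: 1 × 100 = 100
Step 3: Original sum of weight: 288
Step 4: Final sum = 288 + 100 = 388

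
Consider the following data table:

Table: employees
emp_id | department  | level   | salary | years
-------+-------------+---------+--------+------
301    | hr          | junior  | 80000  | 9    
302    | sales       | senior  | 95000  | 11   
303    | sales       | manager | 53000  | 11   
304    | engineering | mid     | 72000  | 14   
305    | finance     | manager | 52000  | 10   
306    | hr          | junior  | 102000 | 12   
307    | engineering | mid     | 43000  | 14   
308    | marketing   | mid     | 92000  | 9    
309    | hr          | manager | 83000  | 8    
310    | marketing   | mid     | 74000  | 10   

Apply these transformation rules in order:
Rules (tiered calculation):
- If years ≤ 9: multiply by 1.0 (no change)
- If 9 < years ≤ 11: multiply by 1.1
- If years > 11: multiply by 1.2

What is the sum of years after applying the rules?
120.2

Step 1: Tier 1 (years ≤ 9): 3 records, sum = 26 × 1.0 = 26.0
Step 2: Tier 2 (9 < years ≤ 11): 4 records, sum = 42 × 1.1 = 46.2
Step 3: Tier 3 (years > 11): 3 records, sum = 40 × 1.2 = 48.0
Step 4: Final sum = 26.0 + 46.2 + 48.0 = 120.2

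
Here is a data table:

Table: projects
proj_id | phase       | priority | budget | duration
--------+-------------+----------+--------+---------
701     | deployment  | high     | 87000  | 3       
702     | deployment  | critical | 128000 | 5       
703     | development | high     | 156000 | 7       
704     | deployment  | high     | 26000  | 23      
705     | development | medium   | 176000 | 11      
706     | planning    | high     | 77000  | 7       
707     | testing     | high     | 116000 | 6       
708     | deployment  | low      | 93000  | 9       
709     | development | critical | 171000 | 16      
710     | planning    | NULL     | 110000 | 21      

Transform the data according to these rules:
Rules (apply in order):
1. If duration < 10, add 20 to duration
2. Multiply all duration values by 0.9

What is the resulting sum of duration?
205.2

Step 1: Apply Rule 1 - Add 20 to records with duration < 10
  - 6 records affected: 37 + (6 × 20) = 157
  - Unaffected records: 71
  - Sum after Rule 1: 228
Step 2: Apply Rule 2 - Multiply all by 0.9
  - 228 × 0.9 = 205.2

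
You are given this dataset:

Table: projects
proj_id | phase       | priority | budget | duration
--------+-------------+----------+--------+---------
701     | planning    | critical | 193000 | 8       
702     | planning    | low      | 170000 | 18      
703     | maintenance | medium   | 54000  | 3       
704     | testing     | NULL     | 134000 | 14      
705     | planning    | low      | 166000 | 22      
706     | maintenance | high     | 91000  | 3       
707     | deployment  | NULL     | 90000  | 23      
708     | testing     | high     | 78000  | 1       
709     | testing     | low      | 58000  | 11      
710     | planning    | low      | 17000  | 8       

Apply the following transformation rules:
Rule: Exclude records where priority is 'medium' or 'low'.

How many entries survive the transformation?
5

Step 1: Count records to exclude
  - 1 (medium) + 4 (low) = 5 records
Step 2: Total records: 10
Step 3: Remaining = 10 - 5 = 5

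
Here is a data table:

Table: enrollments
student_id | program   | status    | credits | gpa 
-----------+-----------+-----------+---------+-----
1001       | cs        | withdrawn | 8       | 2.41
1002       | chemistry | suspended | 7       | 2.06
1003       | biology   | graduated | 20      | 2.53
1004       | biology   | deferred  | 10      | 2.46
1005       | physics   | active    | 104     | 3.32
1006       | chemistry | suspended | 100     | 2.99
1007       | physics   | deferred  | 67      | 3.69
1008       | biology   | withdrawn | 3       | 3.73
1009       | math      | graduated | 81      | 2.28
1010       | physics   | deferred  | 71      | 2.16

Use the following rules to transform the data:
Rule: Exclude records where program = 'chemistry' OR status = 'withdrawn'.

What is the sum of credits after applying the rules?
353

Step 1: Find records where program = 'chemistry' OR status = 'withdrawn'
Step 2: 4 records match, summing to 118
Step 3: Original sum: 471
Step 4: Remaining sum = 471 - 118 = 353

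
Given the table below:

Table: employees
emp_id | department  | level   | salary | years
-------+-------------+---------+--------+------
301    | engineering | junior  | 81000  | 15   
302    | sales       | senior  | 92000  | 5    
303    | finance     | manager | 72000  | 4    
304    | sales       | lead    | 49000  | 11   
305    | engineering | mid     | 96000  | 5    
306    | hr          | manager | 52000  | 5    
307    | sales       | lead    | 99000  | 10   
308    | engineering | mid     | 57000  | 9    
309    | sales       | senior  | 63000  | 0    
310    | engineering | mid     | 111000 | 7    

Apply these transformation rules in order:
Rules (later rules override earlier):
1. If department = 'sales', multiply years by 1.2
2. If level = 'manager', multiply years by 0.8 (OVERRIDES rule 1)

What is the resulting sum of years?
74.4

Step 1: Rule 2 takes priority for records with level = 'manager'
  - 2 records: 9 × 0.8 = 7.2
Step 2: Rule 1 applies to remaining records with department = 'sales'
  - 4 records: 26 × 1.2 = 31.2
Step 3: Other records unchanged: 36
Step 4: Final sum = 7.2 + 31.2 + 36 = 74.4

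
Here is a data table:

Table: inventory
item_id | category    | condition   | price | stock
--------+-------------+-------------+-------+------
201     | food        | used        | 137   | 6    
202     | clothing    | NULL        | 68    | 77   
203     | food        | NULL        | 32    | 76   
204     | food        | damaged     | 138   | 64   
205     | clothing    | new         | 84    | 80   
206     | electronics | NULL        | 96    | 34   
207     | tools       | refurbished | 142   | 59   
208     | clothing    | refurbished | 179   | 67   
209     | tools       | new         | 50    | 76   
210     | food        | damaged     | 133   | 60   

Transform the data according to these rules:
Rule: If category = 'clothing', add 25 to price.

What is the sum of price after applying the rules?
1134

Step 1: Count records where category = 'clothing': 3
Step 2: Total bonus added: 3 × 25 = 75
Step 3: Original sum of price: 1059
Step 4: Final sum = 1059 + 75 = 1134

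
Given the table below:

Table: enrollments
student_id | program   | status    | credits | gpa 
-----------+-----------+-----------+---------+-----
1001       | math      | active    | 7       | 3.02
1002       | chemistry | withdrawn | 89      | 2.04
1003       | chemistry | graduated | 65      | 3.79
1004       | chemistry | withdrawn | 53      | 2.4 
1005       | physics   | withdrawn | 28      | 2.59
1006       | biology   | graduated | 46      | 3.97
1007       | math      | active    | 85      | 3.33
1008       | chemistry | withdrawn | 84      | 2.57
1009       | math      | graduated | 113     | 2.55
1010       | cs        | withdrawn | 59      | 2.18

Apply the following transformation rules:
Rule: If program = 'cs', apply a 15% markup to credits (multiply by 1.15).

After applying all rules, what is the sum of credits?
637.85

Step 1: Records with program = 'cs' have total credits = 59
Step 2: Apply multiplier: 59 × 1.15 = 67.85
Step 3: Other records total: 570
Step 4: Final sum = 67.85 + 570 = 637.85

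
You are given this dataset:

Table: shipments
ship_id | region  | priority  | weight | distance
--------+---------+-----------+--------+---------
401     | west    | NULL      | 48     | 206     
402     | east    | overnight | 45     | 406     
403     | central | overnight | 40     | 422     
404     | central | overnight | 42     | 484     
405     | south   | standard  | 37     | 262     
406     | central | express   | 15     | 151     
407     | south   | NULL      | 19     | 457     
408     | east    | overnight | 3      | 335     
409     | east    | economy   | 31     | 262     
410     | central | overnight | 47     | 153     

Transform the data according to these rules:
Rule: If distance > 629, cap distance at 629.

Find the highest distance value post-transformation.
484

Step 1: Original maximum distance = 484
Step 2: Check cap of 629 against maximum
Step 3: No records exceed the cap (max 484 <= cap 629), so no capping applies
Step 4: Maximum after transformation = 484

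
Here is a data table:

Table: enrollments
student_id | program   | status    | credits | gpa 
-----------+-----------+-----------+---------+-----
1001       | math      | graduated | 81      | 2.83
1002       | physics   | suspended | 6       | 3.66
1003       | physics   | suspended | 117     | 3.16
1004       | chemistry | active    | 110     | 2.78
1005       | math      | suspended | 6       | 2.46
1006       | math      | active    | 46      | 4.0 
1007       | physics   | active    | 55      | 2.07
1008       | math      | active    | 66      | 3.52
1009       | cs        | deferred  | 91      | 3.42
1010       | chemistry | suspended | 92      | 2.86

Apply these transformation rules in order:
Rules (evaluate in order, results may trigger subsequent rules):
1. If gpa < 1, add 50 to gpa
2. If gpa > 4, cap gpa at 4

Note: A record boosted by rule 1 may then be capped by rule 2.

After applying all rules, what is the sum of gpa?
30.76

Step 1: Apply rule 1 to records with gpa < 1
  - 0 records get bonus of 50
  - Of these, 0 records then exceed 4 and get capped
Step 2: Apply rule 2 to records with gpa > 4
  - 0 records (original) are capped
Step 3: Calculate final sum = 30.76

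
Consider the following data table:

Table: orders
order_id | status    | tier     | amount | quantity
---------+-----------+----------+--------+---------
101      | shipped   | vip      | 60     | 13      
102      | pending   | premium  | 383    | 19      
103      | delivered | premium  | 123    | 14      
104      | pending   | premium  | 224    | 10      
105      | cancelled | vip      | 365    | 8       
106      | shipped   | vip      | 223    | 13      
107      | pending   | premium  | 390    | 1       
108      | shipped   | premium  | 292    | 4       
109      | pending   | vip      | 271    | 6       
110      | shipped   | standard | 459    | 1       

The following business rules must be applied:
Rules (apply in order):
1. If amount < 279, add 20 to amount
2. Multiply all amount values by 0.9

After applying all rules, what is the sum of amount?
2601.0

Step 1: Apply Rule 1 - Add 20 to records with amount < 279
  - 5 records affected: 901 + (5 × 20) = 1001
  - Unaffected records: 1889
  - Sum after Rule 1: 2890
Step 2: Apply Rule 2 - Multiply all by 0.9
  - 2890 × 0.9 = 2601.0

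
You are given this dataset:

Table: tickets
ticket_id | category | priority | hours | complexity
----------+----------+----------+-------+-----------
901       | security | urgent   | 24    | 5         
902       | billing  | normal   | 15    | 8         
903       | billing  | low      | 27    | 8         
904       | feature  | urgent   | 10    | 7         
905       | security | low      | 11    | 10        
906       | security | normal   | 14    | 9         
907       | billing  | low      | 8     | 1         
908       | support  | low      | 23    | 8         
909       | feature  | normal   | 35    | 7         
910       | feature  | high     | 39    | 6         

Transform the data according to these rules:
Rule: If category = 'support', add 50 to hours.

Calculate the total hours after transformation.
256

Step 1: Count records where category = 'support': 1
Step 2: Total bonus added: 1 × 50 = 50
Step 3: Original sum of hours: 206
Step 4: Final sum = 206 + 50 = 256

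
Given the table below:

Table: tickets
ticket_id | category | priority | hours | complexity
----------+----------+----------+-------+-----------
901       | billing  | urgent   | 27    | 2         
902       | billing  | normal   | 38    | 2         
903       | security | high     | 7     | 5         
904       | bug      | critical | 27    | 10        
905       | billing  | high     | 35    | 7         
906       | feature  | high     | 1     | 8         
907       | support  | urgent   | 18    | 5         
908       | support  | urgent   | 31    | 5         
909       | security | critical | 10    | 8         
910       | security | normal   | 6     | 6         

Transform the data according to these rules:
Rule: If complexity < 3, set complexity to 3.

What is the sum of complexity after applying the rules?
60

Step 1: 2 records have complexity < 3
Step 2: These records originally summed to 4
Step 3: After setting to minimum: 2 × 3 = 6
Step 4: Unaffected records sum: 54
Step 5: Final sum = 6 + 54 = 60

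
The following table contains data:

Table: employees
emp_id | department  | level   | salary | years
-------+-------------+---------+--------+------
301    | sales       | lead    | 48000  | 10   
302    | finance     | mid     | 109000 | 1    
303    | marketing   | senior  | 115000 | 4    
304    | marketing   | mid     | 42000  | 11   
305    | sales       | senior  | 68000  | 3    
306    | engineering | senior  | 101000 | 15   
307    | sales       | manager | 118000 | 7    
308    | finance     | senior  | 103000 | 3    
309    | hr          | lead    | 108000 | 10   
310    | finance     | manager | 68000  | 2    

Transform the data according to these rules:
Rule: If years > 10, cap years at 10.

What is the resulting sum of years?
60

Step 1: 2 records have years > 10
Step 2: These records originally summed to 26
Step 3: After capping: 2 × 10 = 20
Step 4: Unaffected records sum: 40
Step 5: Final sum = 20 + 40 = 60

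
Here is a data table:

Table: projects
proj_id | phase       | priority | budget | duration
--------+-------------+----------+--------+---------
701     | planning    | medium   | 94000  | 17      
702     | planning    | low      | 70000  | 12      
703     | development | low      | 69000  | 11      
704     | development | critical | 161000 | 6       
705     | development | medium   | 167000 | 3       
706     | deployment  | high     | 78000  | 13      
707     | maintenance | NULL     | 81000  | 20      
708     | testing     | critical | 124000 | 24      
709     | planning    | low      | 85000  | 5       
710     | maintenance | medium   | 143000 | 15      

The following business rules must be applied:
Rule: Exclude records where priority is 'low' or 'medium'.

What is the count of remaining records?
4

Step 1: Count records to exclude
  - 3 (low) + 3 (medium) = 6 records
Step 2: Total records: 10
Step 3: Remaining = 10 - 6 = 4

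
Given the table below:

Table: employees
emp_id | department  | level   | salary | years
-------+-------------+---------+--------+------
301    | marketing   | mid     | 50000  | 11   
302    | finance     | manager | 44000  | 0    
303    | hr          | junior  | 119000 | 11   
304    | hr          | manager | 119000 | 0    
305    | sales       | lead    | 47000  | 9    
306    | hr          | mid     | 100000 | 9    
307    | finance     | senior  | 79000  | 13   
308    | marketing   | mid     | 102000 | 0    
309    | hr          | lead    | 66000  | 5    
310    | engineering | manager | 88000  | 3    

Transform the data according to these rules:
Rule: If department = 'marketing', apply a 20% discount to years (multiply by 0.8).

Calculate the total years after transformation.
58.8

Step 1: Records with department = 'marketing' have total years = 11
Step 2: Apply multiplier: 11 × 0.8 = 8.8
Step 3: Other records total: 50
Step 4: Final sum = 8.8 + 50 = 58.8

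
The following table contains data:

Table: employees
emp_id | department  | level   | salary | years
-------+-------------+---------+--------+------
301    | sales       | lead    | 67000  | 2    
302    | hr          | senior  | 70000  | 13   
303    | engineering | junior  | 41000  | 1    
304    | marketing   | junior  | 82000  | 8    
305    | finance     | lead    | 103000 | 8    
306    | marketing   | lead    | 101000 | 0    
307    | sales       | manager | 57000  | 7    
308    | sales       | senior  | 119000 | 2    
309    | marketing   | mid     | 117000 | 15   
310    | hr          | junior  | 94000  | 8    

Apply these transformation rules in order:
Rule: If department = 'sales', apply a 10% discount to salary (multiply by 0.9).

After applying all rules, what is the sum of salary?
826700.0

Step 1: Records with department = 'sales' have total salary = 243000
Step 2: Apply multiplier: 243000 × 0.9 = 218700.0
Step 3: Other records total: 608000
Step 4: Final sum = 218700.0 + 608000 = 826700.0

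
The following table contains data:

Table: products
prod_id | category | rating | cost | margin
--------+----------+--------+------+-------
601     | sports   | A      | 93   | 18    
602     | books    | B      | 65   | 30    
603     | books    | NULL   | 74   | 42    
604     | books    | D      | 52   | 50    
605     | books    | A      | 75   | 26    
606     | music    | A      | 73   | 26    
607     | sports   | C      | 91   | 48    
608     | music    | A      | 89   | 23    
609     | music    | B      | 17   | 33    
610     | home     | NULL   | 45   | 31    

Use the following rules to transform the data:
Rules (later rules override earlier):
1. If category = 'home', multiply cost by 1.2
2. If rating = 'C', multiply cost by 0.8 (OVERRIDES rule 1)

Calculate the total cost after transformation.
664.8

Step 1: Rule 2 takes priority for records with rating = 'C'
  - 1 records: 91 × 0.8 = 72.8
Step 2: Rule 1 applies to remaining records with category = 'home'
  - 1 records: 45 × 1.2 = 54.0
Step 3: Other records unchanged: 538
Step 4: Final sum = 72.8 + 54.0 + 538 = 664.8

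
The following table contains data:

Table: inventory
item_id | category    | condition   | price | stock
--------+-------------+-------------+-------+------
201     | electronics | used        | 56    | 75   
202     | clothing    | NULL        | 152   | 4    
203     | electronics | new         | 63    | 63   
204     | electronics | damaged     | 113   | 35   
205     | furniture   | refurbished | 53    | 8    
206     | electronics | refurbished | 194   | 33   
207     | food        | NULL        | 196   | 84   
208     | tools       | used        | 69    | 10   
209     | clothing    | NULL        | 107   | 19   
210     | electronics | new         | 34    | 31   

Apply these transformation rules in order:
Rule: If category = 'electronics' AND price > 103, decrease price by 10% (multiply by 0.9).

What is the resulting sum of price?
1006.3

Step 1: Find records where category = 'electronics' AND price > 103
Step 2: 2 records match, summing to 307
Step 3: After multiplier: 307 × 0.9 = 276.3
Step 4: Unaffected records sum: 730
Step 5: Final sum = 276.3 + 730 = 1006.3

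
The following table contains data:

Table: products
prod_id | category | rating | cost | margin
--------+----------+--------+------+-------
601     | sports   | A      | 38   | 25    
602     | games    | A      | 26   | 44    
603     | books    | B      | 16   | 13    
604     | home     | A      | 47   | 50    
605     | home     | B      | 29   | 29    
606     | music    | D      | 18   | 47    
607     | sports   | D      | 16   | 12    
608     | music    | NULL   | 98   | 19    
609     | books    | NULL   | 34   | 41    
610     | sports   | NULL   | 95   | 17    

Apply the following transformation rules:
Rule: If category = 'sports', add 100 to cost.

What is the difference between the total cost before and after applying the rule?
300

Step 1: Original sum of cost = 417
Step 2: 3 records have category = 'sports'
Step 3: Each affected record changes by 100
Step 4: Total change = 3 × 100 = 300
Step 5: New sum = 417 + 300 = 717
Step 6: Difference = |717 - 417| = 300
        (Sum increased by 300)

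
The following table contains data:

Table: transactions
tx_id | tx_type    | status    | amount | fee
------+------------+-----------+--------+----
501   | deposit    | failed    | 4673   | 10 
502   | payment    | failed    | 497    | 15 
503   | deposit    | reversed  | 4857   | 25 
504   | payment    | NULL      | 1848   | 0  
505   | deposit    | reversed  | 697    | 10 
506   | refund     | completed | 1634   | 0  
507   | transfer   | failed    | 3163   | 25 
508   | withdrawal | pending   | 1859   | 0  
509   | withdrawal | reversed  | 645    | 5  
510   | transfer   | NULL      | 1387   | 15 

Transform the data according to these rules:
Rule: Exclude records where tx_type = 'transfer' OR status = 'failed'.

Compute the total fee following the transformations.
40

Step 1: Find records where tx_type = 'transfer' OR status = 'failed'
Step 2: 4 records match, summing to 65
Step 3: Original sum: 105
Step 4: Remaining sum = 105 - 65 = 40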